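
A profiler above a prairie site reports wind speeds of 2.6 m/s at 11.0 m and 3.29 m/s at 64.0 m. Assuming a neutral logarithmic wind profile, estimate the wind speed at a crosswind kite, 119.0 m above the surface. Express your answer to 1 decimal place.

3.5 m/s

Log law: V ∝ ln(z/z₀). From the pair, with r = V₁/V₂ = 0.79027,
ln z₀ = (ln z₁ − r·ln z₂)/(1 − r) = (2.3979 − 0.79027×4.1589)/0.20973 = -4.2377 → z₀ = 0.01444 m
V₃ = V₁ · ln(z₃/z₀)/ln(z₁/z₀) = 2.6 × 9.0168/6.6356 = 3.5330 m/s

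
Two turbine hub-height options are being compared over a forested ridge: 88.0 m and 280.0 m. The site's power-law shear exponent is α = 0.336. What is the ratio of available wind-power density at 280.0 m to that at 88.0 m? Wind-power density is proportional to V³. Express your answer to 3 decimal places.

Speed ratio: V_B/V_A = (z_B/z_A)^α = (280.0/88.0)^0.336 = (3.1818)^0.336 = 1.47536
Power-density ratio: P_B/P_A = (V_B/V_A)³ = (1.47536)³ = 3.21142

3.211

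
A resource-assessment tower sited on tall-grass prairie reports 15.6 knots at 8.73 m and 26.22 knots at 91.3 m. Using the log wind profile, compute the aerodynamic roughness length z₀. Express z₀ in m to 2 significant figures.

Log law: V(z) ∝ ln(z/z₀). With r = V₁/V₂ = 15.6/26.22 = 0.59497,
r · ln(z₂/z₀) = ln(z₁/z₀) ⇒ ln z₀ = (ln z₁ − r·ln z₂)/(1 − r)
ln z₀ = (2.16677 − 0.59497×4.51415) / 0.40503 = -1.2814
z₀ = exp(-1.2814) = 0.2777 m

z₀ ≈ 0.28 m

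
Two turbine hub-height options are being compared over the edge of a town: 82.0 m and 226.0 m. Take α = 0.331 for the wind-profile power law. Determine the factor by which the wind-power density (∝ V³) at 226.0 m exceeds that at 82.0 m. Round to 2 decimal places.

2.74

Speed ratio: V_B/V_A = (z_B/z_A)^α = (226.0/82.0)^0.331 = (2.7561)^0.331 = 1.39874
Power-density ratio: P_B/P_A = (V_B/V_A)³ = (1.39874)³ = 2.73661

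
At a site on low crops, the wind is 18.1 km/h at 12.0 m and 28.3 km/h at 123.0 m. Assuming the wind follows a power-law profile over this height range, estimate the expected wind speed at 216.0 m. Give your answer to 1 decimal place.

31.5 km/h

First find α: α = ln(V₂/V₁)/ln(z₂/z₁) = ln(28.3/18.1)/ln(123.0/12.0) = 0.44695/2.32728 = 0.1920
Extrapolate from 123.0 m to 216.0 m: V₃ = 28.3 × (216.0/123.0)^0.1920 = 28.3 × 1.1142 = 31.5320 km/h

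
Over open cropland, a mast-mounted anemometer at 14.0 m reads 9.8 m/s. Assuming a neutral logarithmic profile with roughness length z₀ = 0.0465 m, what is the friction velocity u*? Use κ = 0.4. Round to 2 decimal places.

Log law: V(z) = (u*/κ) · ln(z/z₀) ⇒ u* = κ · V / ln(z/z₀)
u* = 0.4 × 9.8 / ln(14.0/0.0465) = 0.4 × 9.8 / 5.7074
   = 3.9200 / 5.7074 = 0.6868 m/s

u* ≈ 0.69 m/s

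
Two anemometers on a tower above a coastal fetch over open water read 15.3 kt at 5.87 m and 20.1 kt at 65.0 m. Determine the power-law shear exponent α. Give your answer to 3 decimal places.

α ≈ 0.113

Power law: V₂/V₁ = (z₂/z₁)^α ⇒ α = ln(V₂/V₁) / ln(z₂/z₁)
α = ln(20.1/15.3) / ln(65.0/5.87) = ln(1.3137) / ln(11.0733)
  = 0.27287 / 2.40453 = 0.11348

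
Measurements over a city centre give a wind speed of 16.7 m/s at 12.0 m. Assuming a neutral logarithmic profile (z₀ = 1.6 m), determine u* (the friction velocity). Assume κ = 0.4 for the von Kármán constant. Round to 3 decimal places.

Log law: V(z) = (u*/κ) · ln(z/z₀) ⇒ u* = κ · V / ln(z/z₀)
u* = 0.4 × 16.7 / ln(12.0/1.6) = 0.4 × 16.7 / 2.0149
   = 6.6800 / 2.0149 = 3.3153 m/s

u* ≈ 3.315 m/s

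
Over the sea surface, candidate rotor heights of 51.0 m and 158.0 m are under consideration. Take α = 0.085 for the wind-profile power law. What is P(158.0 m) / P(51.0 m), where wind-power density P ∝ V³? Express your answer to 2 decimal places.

Speed ratio: V_B/V_A = (z_B/z_A)^α = (158.0/51.0)^0.085 = (3.0980)^0.085 = 1.10089
Power-density ratio: P_B/P_A = (V_B/V_A)³ = (1.10089)³ = 1.33422

1.33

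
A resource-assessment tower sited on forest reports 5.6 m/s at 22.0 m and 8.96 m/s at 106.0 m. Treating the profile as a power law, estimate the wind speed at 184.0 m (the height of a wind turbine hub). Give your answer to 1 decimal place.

First find α: α = ln(V₂/V₁)/ln(z₂/z₁) = ln(8.96/5.6)/ln(106.0/22.0) = 0.47000/1.57240 = 0.2989
Extrapolate from 106.0 m to 184.0 m: V₃ = 8.96 × (184.0/106.0)^0.2989 = 8.96 × 1.1792 = 10.5657 m/s

10.6 m/s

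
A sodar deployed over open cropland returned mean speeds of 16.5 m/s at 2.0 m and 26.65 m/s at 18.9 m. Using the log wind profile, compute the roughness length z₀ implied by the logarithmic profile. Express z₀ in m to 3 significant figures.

Log law: V(z) ∝ ln(z/z₀). With r = V₁/V₂ = 16.5/26.65 = 0.61914,
r · ln(z₂/z₀) = ln(z₁/z₀) ⇒ ln z₀ = (ln z₁ − r·ln z₂)/(1 − r)
ln z₀ = (0.69315 − 0.61914×2.93916) / 0.38086 = -2.9580
z₀ = exp(-2.9580) = 0.05192 m

z₀ ≈ 0.0519 m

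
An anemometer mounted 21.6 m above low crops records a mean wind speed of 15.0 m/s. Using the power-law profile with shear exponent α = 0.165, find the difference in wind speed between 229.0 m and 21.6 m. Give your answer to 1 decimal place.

Power law: V₂ = V₁ · (z₂/z₁)^α = 15.0 × (10.6019)^0.165 = 22.1452 m/s
ΔV = 22.1452 − 15.0 = 7.1452 m/s

7.1 m/s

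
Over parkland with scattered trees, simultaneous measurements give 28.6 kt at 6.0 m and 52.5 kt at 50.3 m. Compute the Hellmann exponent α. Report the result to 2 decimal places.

α ≈ 0.29

Power law: V₂/V₁ = (z₂/z₁)^α ⇒ α = ln(V₂/V₁) / ln(z₂/z₁)
α = ln(52.5/28.6) / ln(50.3/6.0) = ln(1.8357) / ln(8.3833)
  = 0.60741 / 2.12625 = 0.28567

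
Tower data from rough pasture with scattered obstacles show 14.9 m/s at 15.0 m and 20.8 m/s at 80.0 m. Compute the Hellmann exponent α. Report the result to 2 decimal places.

Power law: V₂/V₁ = (z₂/z₁)^α ⇒ α = ln(V₂/V₁) / ln(z₂/z₁)
α = ln(20.8/14.9) / ln(80.0/15.0) = ln(1.3960) / ln(5.3333)
  = 0.33359 / 1.67398 = 0.19928

α ≈ 0.20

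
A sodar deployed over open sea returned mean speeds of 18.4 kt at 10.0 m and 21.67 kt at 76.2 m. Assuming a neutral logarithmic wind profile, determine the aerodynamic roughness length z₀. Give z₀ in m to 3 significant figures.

Log law: V(z) ∝ ln(z/z₀). With r = V₁/V₂ = 18.4/21.67 = 0.84910,
r · ln(z₂/z₀) = ln(z₁/z₀) ⇒ ln z₀ = (ln z₁ − r·ln z₂)/(1 − r)
ln z₀ = (2.30259 − 0.84910×4.33336) / 0.15090 = -9.1244
z₀ = exp(-9.1244) = 0.0001090 m

z₀ ≈ 0.000109 m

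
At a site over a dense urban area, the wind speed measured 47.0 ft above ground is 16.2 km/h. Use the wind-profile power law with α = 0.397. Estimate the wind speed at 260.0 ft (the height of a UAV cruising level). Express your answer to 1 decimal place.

31.9 km/h

Power-law profile: V₂ = V₁ · (z₂/z₁)^α
V₂ = 16.2 × (260.0/47.0)^0.397 = 16.2 × (5.5319)^0.397
    = 16.2 × 1.9721 = 31.9475 km/h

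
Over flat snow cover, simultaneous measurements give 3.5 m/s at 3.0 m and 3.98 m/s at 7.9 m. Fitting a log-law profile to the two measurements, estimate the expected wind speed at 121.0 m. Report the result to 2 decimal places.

5.33 m/s

Log law: V ∝ ln(z/z₀). From the pair, with r = V₁/V₂ = 0.87940,
ln z₀ = (ln z₁ − r·ln z₂)/(1 − r) = (1.0986 − 0.87940×2.0669)/0.12060 = -5.9615 → z₀ = 0.002576 m
V₃ = V₁ · ln(z₃/z₀)/ln(z₁/z₀) = 3.5 × 10.7573/7.0602 = 5.3328 m/s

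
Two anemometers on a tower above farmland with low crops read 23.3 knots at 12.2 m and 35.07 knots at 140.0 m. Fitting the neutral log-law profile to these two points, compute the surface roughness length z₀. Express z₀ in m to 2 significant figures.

Log law: V(z) ∝ ln(z/z₀). With r = V₁/V₂ = 23.3/35.07 = 0.66439,
r · ln(z₂/z₀) = ln(z₁/z₀) ⇒ ln z₀ = (ln z₁ − r·ln z₂)/(1 − r)
ln z₀ = (2.50144 − 0.66439×4.94164) / 0.33561 = -2.3292
z₀ = exp(-2.3292) = 0.09737 m

z₀ ≈ 0.097 m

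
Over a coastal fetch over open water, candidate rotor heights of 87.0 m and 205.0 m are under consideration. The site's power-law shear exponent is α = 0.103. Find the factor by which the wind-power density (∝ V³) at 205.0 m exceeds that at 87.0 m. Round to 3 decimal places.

1.303

Speed ratio: V_B/V_A = (z_B/z_A)^α = (205.0/87.0)^0.103 = (2.3563)^0.103 = 1.09230
Power-density ratio: P_B/P_A = (V_B/V_A)³ = (1.09230)³ = 1.30323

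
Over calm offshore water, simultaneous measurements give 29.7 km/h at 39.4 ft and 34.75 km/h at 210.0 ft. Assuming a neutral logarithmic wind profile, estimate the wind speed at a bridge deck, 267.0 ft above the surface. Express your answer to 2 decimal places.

35.47 km/h

Log law: V ∝ ln(z/z₀). From the pair, with r = V₁/V₂ = 0.85468,
ln z₀ = (ln z₁ − r·ln z₂)/(1 − r) = (3.6738 − 0.85468×5.3471)/0.14532 = -6.1675 → z₀ = 0.002097 ft
V₃ = V₁ · ln(z₃/z₀)/ln(z₁/z₀) = 29.7 × 11.7547/9.8412 = 35.4747 km/h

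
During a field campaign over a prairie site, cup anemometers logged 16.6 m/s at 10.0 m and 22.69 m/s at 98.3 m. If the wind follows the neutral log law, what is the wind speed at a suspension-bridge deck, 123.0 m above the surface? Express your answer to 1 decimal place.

Log law: V ∝ ln(z/z₀). From the pair, with r = V₁/V₂ = 0.73160,
ln z₀ = (ln z₁ − r·ln z₂)/(1 − r) = (2.3026 − 0.73160×4.5880)/0.26840 = -3.9270 → z₀ = 0.01970 m
V₃ = V₁ · ln(z₃/z₀)/ln(z₁/z₀) = 16.6 × 8.7392/6.2296 = 23.2873 m/s

23.3 m/s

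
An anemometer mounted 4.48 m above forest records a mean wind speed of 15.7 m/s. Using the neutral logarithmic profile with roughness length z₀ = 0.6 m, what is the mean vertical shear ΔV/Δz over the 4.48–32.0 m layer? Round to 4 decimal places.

Log law: V₂ = V₁ · ln(z₂/z₀)/ln(z₁/z₀) = 15.7 × 3.9766/2.0104 = 31.0538 m/s
ΔV/Δz = (31.0538 − 15.7)/(32.0 − 4.48) = 15.3538/27.5200 = 0.55791 m/s/m

0.5579 m/s/m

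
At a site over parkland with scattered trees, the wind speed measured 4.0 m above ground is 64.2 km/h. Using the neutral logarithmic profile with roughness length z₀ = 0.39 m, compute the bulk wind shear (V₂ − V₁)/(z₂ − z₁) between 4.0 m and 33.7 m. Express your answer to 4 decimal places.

Log law: V₂ = V₁ · ln(z₂/z₀)/ln(z₁/z₀) = 64.2 × 4.4591/2.3279 = 122.9753 km/h
ΔV/Δz = (122.9753 − 64.2)/(33.7 − 4.0) = 58.7753/29.7000 = 1.97897 km/h/m

1.9790 km/h/m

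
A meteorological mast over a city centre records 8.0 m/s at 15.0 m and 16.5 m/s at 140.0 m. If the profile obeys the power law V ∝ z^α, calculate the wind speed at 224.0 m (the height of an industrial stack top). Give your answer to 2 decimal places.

19.21 m/s

First find α: α = ln(V₂/V₁)/ln(z₂/z₁) = ln(16.5/8.0)/ln(140.0/15.0) = 0.72392/2.23359 = 0.3241
Extrapolate from 140.0 m to 224.0 m: V₃ = 16.5 × (224.0/140.0)^0.3241 = 16.5 × 1.1645 = 19.2150 m/s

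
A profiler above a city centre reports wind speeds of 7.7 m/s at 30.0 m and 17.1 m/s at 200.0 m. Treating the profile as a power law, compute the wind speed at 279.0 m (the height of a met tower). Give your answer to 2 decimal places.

19.67 m/s

First find α: α = ln(V₂/V₁)/ln(z₂/z₁) = ln(17.1/7.7)/ln(200.0/30.0) = 0.79786/1.89712 = 0.4206
Extrapolate from 200.0 m to 279.0 m: V₃ = 17.1 × (279.0/200.0)^0.4206 = 17.1 × 1.1503 = 19.6697 m/s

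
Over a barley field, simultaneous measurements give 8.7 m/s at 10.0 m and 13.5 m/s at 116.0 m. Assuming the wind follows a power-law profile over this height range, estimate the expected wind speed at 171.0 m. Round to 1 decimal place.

First find α: α = ln(V₂/V₁)/ln(z₂/z₁) = ln(13.5/8.7)/ln(116.0/10.0) = 0.43937/2.45101 = 0.1793
Extrapolate from 116.0 m to 171.0 m: V₃ = 13.5 × (171.0/116.0)^0.1793 = 13.5 × 1.0720 = 14.4726 m/s

14.5 m/s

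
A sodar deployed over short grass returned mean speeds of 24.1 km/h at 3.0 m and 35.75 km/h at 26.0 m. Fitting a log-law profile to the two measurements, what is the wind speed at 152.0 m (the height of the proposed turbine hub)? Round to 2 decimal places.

45.28 km/h

Log law: V ∝ ln(z/z₀). From the pair, with r = V₁/V₂ = 0.67413,
ln z₀ = (ln z₁ − r·ln z₂)/(1 − r) = (1.0986 − 0.67413×3.2581)/0.32587 = -3.3686 → z₀ = 0.03444 m
V₃ = V₁ · ln(z₃/z₀)/ln(z₁/z₀) = 24.1 × 8.3925/4.4673 = 45.2761 km/h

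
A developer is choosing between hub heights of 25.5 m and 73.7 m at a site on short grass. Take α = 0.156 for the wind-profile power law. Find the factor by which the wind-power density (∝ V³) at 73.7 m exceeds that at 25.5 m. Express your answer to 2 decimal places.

Speed ratio: V_B/V_A = (z_B/z_A)^α = (73.7/25.5)^0.156 = (2.8902)^0.156 = 1.18006
Power-density ratio: P_B/P_A = (V_B/V_A)³ = (1.18006)³ = 1.64329

1.64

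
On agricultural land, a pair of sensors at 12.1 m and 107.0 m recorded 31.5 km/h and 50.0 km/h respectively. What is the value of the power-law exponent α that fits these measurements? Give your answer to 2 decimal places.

α ≈ 0.21

Power law: V₂/V₁ = (z₂/z₁)^α ⇒ α = ln(V₂/V₁) / ln(z₂/z₁)
α = ln(50.0/31.5) / ln(107.0/12.1) = ln(1.5873) / ln(8.8430)
  = 0.46204 / 2.17962 = 0.21198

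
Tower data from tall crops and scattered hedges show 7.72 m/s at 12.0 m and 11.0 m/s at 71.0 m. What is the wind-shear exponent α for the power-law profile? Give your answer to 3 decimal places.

Power law: V₂/V₁ = (z₂/z₁)^α ⇒ α = ln(V₂/V₁) / ln(z₂/z₁)
α = ln(11.0/7.72) / ln(71.0/12.0) = ln(1.4249) / ln(5.9167)
  = 0.35408 / 1.77777 = 0.19917

α ≈ 0.199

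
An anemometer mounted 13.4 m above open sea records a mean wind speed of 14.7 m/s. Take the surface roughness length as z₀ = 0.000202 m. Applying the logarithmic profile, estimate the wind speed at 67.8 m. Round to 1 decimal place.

Log law: V(z) ∝ ln(z/z₀), so V₂/V₁ = ln(z₂/z₀) / ln(z₁/z₀).
ln(67.8/0.000202) = 12.7238, ln(13.4/0.000202) = 11.1025
V₂ = 14.7 × 12.7238/11.1025 = 14.7 × 1.1460 = 16.8467 m/s

16.8 m/s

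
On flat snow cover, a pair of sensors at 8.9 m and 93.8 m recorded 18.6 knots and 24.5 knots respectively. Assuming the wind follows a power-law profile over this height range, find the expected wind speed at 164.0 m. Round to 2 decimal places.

26.15 knots

First find α: α = ln(V₂/V₁)/ln(z₂/z₁) = ln(24.5/18.6)/ln(93.8/8.9) = 0.27551/2.35511 = 0.1170
Extrapolate from 93.8 m to 164.0 m: V₃ = 24.5 × (164.0/93.8)^0.1170 = 24.5 × 1.0675 = 26.1548 knots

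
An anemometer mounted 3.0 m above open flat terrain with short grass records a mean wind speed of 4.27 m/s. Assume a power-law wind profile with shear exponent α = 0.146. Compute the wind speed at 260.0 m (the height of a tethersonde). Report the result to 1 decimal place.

Power-law profile: V₂ = V₁ · (z₂/z₁)^α
V₂ = 4.27 × (260.0/3.0)^0.146 = 4.27 × (86.6667)^0.146
    = 4.27 × 1.9183 = 8.1913 m/s

8.2 m/s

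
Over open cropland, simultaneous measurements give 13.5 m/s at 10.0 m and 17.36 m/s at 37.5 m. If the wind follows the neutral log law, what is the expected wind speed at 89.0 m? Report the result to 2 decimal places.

19.88 m/s

Log law: V ∝ ln(z/z₀). From the pair, with r = V₁/V₂ = 0.77765,
ln z₀ = (ln z₁ − r·ln z₂)/(1 − r) = (2.3026 − 0.77765×3.6243)/0.22235 = -2.3201 → z₀ = 0.09826 m
V₃ = V₁ · ln(z₃/z₀)/ln(z₁/z₀) = 13.5 × 6.8088/4.6227 = 19.8841 m/s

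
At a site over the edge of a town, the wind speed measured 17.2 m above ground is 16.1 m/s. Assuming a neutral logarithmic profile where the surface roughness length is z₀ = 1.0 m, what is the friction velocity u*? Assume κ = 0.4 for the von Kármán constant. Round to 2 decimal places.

Log law: V(z) = (u*/κ) · ln(z/z₀) ⇒ u* = κ · V / ln(z/z₀)
u* = 0.4 × 16.1 / ln(17.2/1.0) = 0.4 × 16.1 / 2.8449
   = 6.4400 / 2.8449 = 2.2637 m/s

u* ≈ 2.26 m/s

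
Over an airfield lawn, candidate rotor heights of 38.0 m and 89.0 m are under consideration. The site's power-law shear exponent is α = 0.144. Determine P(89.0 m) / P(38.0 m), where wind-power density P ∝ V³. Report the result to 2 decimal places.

Speed ratio: V_B/V_A = (z_B/z_A)^α = (89.0/38.0)^0.144 = (2.3421)^0.144 = 1.13038
Power-density ratio: P_B/P_A = (V_B/V_A)³ = (1.13038)³ = 1.44434

1.44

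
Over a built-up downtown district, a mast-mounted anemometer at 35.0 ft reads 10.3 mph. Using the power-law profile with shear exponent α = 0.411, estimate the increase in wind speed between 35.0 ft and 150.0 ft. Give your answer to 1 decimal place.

Power law: V₂ = V₁ · (z₂/z₁)^α = 10.3 × (4.2857)^0.411 = 18.7326 mph
ΔV = 18.7326 − 10.3 = 8.4326 mph

8.4 mph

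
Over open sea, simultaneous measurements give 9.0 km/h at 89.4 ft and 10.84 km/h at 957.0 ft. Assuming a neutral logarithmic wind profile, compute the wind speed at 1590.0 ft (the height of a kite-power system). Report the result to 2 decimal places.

Log law: V ∝ ln(z/z₀). From the pair, with r = V₁/V₂ = 0.83026,
ln z₀ = (ln z₁ − r·ln z₂)/(1 − r) = (4.4931 − 0.83026×6.8638)/0.16974 = -7.1026 → z₀ = 0.0008230 ft
V₃ = V₁ · ln(z₃/z₀)/ln(z₁/z₀) = 9.0 × 14.4741/11.5957 = 11.2340 km/h

11.23 km/h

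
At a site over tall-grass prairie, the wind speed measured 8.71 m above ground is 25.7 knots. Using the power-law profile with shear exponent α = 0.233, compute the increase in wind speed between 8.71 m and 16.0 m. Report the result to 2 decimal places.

3.91 knots

Power law: V₂ = V₁ · (z₂/z₁)^α = 25.7 × (1.8370)^0.233 = 29.6121 knots
ΔV = 29.6121 − 25.7 = 3.9121 knots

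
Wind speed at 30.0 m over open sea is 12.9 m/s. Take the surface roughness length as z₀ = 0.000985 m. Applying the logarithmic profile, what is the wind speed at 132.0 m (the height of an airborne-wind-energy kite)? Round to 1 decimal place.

Log law: V(z) ∝ ln(z/z₀), so V₂/V₁ = ln(z₂/z₀) / ln(z₁/z₀).
ln(132.0/0.000985) = 11.8057, ln(30.0/0.000985) = 10.3241
V₂ = 12.9 × 11.8057/10.3241 = 12.9 × 1.1435 = 14.7513 m/s

14.8 m/s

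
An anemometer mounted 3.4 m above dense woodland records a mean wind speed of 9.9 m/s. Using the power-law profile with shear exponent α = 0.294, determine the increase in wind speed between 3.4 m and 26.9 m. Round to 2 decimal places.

8.29 m/s

Power law: V₂ = V₁ · (z₂/z₁)^α = 9.9 × (7.9118)^0.294 = 18.1856 m/s
ΔV = 18.1856 − 9.9 = 8.2856 m/s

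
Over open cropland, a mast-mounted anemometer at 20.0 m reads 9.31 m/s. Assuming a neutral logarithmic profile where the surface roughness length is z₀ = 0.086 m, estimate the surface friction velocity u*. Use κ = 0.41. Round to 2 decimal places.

u* ≈ 0.70 m/s

Log law: V(z) = (u*/κ) · ln(z/z₀) ⇒ u* = κ · V / ln(z/z₀)
u* = 0.41 × 9.31 / ln(20.0/0.086) = 0.41 × 9.31 / 5.4491
   = 3.8171 / 5.4491 = 0.7005 m/s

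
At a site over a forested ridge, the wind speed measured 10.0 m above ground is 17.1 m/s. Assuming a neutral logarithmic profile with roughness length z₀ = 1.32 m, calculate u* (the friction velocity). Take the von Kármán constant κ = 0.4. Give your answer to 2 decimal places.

u* ≈ 3.38 m/s

Log law: V(z) = (u*/κ) · ln(z/z₀) ⇒ u* = κ · V / ln(z/z₀)
u* = 0.4 × 17.1 / ln(10.0/1.32) = 0.4 × 17.1 / 2.0250
   = 6.8400 / 2.0250 = 3.3779 m/s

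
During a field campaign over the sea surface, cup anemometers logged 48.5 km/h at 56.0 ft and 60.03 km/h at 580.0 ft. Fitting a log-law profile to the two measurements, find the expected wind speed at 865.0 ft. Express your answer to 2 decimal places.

Log law: V ∝ ln(z/z₀). From the pair, with r = V₁/V₂ = 0.80793,
ln z₀ = (ln z₁ − r·ln z₂)/(1 − r) = (4.0254 − 0.80793×6.3630)/0.19207 = -5.8079 → z₀ = 0.003004 ft
V₃ = V₁ · ln(z₃/z₀)/ln(z₁/z₀) = 48.5 × 12.5706/9.8332 = 62.0014 km/h

62.00 km/h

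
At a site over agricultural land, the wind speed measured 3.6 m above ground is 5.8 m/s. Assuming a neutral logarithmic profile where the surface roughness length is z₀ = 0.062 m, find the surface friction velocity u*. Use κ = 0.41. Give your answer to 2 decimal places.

Log law: V(z) = (u*/κ) · ln(z/z₀) ⇒ u* = κ · V / ln(z/z₀)
u* = 0.41 × 5.8 / ln(3.6/0.062) = 0.41 × 5.8 / 4.0616
   = 2.3780 / 4.0616 = 0.5855 m/s

u* ≈ 0.59 m/s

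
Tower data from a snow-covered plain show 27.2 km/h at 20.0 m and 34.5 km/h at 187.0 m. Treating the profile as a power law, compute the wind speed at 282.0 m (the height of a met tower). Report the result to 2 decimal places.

First find α: α = ln(V₂/V₁)/ln(z₂/z₁) = ln(34.5/27.2)/ln(187.0/20.0) = 0.23774/2.23538 = 0.1064
Extrapolate from 187.0 m to 282.0 m: V₃ = 34.5 × (282.0/187.0)^0.1064 = 34.5 × 1.0447 = 36.0407 km/h

36.04 km/h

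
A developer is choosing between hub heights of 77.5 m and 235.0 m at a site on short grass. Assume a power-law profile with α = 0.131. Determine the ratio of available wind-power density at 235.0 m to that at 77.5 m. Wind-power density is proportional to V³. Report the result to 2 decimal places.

Speed ratio: V_B/V_A = (z_B/z_A)^α = (235.0/77.5)^0.131 = (3.0323)^0.131 = 1.15641
Power-density ratio: P_B/P_A = (V_B/V_A)³ = (1.15641)³ = 1.54644

1.55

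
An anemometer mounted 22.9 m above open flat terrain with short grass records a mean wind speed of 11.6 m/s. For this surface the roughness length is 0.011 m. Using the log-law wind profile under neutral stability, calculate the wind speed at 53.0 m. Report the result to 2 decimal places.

Log law: V(z) ∝ ln(z/z₀), so V₂/V₁ = ln(z₂/z₀) / ln(z₁/z₀).
ln(53.0/0.011) = 8.4802, ln(22.9/0.011) = 7.6410
V₂ = 11.6 × 8.4802/7.6410 = 11.6 × 1.1098 = 12.8739 m/s

12.87 m/s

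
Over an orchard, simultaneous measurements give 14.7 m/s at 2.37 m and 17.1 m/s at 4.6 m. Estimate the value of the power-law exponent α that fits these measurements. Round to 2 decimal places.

Power law: V₂/V₁ = (z₂/z₁)^α ⇒ α = ln(V₂/V₁) / ln(z₂/z₁)
α = ln(17.1/14.7) / ln(4.6/2.37) = ln(1.1633) / ln(1.9409)
  = 0.15123 / 0.66317 = 0.22804

α ≈ 0.23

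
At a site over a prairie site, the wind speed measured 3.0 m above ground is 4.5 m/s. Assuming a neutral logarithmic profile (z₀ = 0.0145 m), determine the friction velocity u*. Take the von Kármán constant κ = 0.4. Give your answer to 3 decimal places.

u* ≈ 0.338 m/s

Log law: V(z) = (u*/κ) · ln(z/z₀) ⇒ u* = κ · V / ln(z/z₀)
u* = 0.4 × 4.5 / ln(3.0/0.0145) = 0.4 × 4.5 / 5.3322
   = 1.8000 / 5.3322 = 0.3376 m/s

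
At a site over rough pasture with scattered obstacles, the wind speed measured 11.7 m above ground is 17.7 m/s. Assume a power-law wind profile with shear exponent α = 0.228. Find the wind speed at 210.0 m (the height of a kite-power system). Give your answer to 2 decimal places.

Power-law profile: V₂ = V₁ · (z₂/z₁)^α
V₂ = 17.7 × (210.0/11.7)^0.228 = 17.7 × (17.9487)^0.228
    = 17.7 × 1.9316 = 34.1895 m/s

34.19 m/s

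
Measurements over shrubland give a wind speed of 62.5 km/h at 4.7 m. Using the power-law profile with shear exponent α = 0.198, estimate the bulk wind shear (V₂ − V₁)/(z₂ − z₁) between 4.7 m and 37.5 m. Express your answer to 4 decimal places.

Power law: V₂ = V₁ · (z₂/z₁)^α = 62.5 × (7.9787)^0.198 = 94.2894 km/h
ΔV/Δz = (94.2894 − 62.5)/(37.5 − 4.7) = 31.7894/32.8000 = 0.96919 km/h/m

0.9692 km/h/m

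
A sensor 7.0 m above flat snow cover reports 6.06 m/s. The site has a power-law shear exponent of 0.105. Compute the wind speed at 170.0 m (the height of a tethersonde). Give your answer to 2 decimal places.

Power-law profile: V₂ = V₁ · (z₂/z₁)^α
V₂ = 6.06 × (170.0/7.0)^0.105 = 6.06 × (24.2857)^0.105
    = 6.06 × 1.3979 = 8.4710 m/s

8.47 m/s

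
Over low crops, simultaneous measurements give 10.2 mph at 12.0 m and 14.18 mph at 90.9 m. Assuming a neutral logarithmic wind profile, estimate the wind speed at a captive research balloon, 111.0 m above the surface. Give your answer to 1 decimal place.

Log law: V ∝ ln(z/z₀). From the pair, with r = V₁/V₂ = 0.71932,
ln z₀ = (ln z₁ − r·ln z₂)/(1 − r) = (2.4849 − 0.71932×4.5098)/0.28068 = -2.7044 → z₀ = 0.06691 m
V₃ = V₁ · ln(z₃/z₀)/ln(z₁/z₀) = 10.2 × 7.4139/5.1893 = 14.5727 mph

14.6 mph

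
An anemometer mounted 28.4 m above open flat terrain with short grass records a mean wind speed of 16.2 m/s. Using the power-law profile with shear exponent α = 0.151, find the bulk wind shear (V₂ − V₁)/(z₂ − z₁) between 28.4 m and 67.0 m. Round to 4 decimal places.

Power law: V₂ = V₁ · (z₂/z₁)^α = 16.2 × (2.3592)^0.151 = 18.4417 m/s
ΔV/Δz = (18.4417 − 16.2)/(67.0 − 28.4) = 2.2417/38.6000 = 0.05808 m/s/m

0.0581 m/s/m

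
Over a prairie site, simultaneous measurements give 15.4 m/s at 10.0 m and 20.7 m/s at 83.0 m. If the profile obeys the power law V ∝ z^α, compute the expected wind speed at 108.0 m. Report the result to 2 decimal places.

First find α: α = ln(V₂/V₁)/ln(z₂/z₁) = ln(20.7/15.4)/ln(83.0/10.0) = 0.29577/2.11626 = 0.1398
Extrapolate from 83.0 m to 108.0 m: V₃ = 20.7 × (108.0/83.0)^0.1398 = 20.7 × 1.0375 = 21.4759 m/s

21.48 m/s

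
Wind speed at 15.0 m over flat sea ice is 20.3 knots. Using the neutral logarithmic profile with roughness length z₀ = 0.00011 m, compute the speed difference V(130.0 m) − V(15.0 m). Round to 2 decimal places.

3.71 knots

Log law: V₂ = V₁ · ln(z₂/z₀)/ln(z₁/z₀) = 20.3 × 13.9826/11.8231 = 24.0078 knots
ΔV = 24.0078 − 20.3 = 3.7078 knots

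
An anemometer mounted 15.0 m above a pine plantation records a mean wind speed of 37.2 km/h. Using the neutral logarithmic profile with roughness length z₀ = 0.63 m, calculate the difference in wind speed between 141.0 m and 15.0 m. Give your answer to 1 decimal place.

Log law: V₂ = V₁ · ln(z₂/z₀)/ln(z₁/z₀) = 37.2 × 5.4108/3.1701 = 63.4941 km/h
ΔV = 63.4941 − 37.2 = 26.2941 km/h

26.3 km/h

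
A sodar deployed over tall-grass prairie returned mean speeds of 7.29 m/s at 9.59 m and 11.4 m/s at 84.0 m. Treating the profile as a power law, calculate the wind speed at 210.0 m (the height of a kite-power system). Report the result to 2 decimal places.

13.77 m/s

First find α: α = ln(V₂/V₁)/ln(z₂/z₁) = ln(11.4/7.29)/ln(84.0/9.59) = 0.44711/2.17010 = 0.2060
Extrapolate from 84.0 m to 210.0 m: V₃ = 11.4 × (210.0/84.0)^0.2060 = 11.4 × 1.2078 = 13.7687 m/s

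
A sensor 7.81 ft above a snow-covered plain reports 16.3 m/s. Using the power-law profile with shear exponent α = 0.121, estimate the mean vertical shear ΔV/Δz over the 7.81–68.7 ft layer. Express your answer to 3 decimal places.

0.081 m/s/ft

Power law: V₂ = V₁ · (z₂/z₁)^α = 16.3 × (8.7964)^0.121 = 21.2055 m/s
ΔV/Δz = (21.2055 − 16.3)/(68.7 − 7.81) = 4.9055/60.8900 = 0.08056 m/s/ft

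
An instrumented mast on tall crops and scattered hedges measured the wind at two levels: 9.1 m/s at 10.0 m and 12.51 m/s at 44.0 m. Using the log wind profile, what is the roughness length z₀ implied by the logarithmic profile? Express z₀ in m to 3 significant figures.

Log law: V(z) ∝ ln(z/z₀). With r = V₁/V₂ = 9.1/12.51 = 0.72742,
r · ln(z₂/z₀) = ln(z₁/z₀) ⇒ ln z₀ = (ln z₁ − r·ln z₂)/(1 − r)
ln z₀ = (2.30259 − 0.72742×3.78419) / 0.27258 = -1.6513
z₀ = exp(-1.6513) = 0.1918 m

z₀ ≈ 0.192 m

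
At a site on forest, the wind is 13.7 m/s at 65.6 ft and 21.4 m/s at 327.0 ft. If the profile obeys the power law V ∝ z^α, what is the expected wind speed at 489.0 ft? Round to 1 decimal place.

23.9 m/s

First find α: α = ln(V₂/V₁)/ln(z₂/z₁) = ln(21.4/13.7)/ln(327.0/65.6) = 0.44600/1.60638 = 0.2776
Extrapolate from 327.0 ft to 489.0 ft: V₃ = 21.4 × (489.0/327.0)^0.2776 = 21.4 × 1.1182 = 23.9295 m/s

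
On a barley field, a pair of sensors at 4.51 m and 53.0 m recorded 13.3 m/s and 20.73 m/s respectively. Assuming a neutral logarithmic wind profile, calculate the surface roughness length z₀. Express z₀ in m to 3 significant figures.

z₀ ≈ 0.0548 m

Log law: V(z) ∝ ln(z/z₀). With r = V₁/V₂ = 13.3/20.73 = 0.64158,
r · ln(z₂/z₀) = ln(z₁/z₀) ⇒ ln z₀ = (ln z₁ − r·ln z₂)/(1 − r)
ln z₀ = (1.50630 − 0.64158×3.97029) / 0.35842 = -2.9044
z₀ = exp(-2.9044) = 0.05478 m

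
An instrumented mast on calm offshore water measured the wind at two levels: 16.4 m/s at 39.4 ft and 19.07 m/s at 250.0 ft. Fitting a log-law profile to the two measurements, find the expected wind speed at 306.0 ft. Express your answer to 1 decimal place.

19.4 m/s

Log law: V ∝ ln(z/z₀). From the pair, with r = V₁/V₂ = 0.85999,
ln z₀ = (ln z₁ − r·ln z₂)/(1 − r) = (3.6738 − 0.85999×5.5215)/0.14001 = -7.6754 → z₀ = 0.0004641 ft
V₃ = V₁ · ln(z₃/z₀)/ln(z₁/z₀) = 16.4 × 13.3990/11.3491 = 19.3621 m/s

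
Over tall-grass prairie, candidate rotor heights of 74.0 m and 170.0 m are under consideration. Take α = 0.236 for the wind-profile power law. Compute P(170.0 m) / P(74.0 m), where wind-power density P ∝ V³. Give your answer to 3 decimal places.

1.802

Speed ratio: V_B/V_A = (z_B/z_A)^α = (170.0/74.0)^0.236 = (2.2973)^0.236 = 1.21688
Power-density ratio: P_B/P_A = (V_B/V_A)³ = (1.21688)³ = 1.80195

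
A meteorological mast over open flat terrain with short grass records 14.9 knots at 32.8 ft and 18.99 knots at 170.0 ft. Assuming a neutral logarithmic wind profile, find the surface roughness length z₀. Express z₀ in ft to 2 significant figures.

Log law: V(z) ∝ ln(z/z₀). With r = V₁/V₂ = 14.9/18.99 = 0.78462,
r · ln(z₂/z₀) = ln(z₁/z₀) ⇒ ln z₀ = (ln z₁ − r·ln z₂)/(1 − r)
ln z₀ = (3.49043 − 0.78462×5.13580) / 0.21538 = -2.5037
z₀ = exp(-2.5037) = 0.08178 ft

z₀ ≈ 0.082 ft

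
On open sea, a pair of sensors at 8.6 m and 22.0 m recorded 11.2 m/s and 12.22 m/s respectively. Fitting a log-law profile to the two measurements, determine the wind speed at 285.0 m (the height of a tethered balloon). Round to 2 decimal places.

15.00 m/s

Log law: V ∝ ln(z/z₀). From the pair, with r = V₁/V₂ = 0.91653,
ln z₀ = (ln z₁ − r·ln z₂)/(1 − r) = (2.1518 − 0.91653×3.0910)/0.08347 = -8.1619 → z₀ = 0.0002853 m
V₃ = V₁ · ln(z₃/z₀)/ln(z₁/z₀) = 11.2 × 13.8144/10.3137 = 15.0016 m/s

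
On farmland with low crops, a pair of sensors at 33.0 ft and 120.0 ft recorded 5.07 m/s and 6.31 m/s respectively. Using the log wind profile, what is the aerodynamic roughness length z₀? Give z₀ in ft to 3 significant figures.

Log law: V(z) ∝ ln(z/z₀). With r = V₁/V₂ = 5.07/6.31 = 0.80349,
r · ln(z₂/z₀) = ln(z₁/z₀) ⇒ ln z₀ = (ln z₁ − r·ln z₂)/(1 − r)
ln z₀ = (3.49651 − 0.80349×4.78749) / 0.19651 = -1.7820
z₀ = exp(-1.7820) = 0.1683 ft

z₀ ≈ 0.168 ft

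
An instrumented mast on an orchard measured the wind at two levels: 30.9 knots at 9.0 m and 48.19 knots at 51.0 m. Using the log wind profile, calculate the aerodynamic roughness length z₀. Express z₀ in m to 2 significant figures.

Log law: V(z) ∝ ln(z/z₀). With r = V₁/V₂ = 30.9/48.19 = 0.64121,
r · ln(z₂/z₀) = ln(z₁/z₀) ⇒ ln z₀ = (ln z₁ − r·ln z₂)/(1 − r)
ln z₀ = (2.19722 − 0.64121×3.93183) / 0.35879 = -0.9028
z₀ = exp(-0.9028) = 0.4054 m

z₀ ≈ 0.41 m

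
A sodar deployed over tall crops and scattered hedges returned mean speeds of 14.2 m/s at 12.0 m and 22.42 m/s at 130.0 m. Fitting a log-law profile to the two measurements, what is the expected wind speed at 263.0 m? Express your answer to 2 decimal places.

24.85 m/s

Log law: V ∝ ln(z/z₀). From the pair, with r = V₁/V₂ = 0.63336,
ln z₀ = (ln z₁ − r·ln z₂)/(1 − r) = (2.4849 − 0.63336×4.8675)/0.36664 = -1.6311 → z₀ = 0.1957 m
V₃ = V₁ · ln(z₃/z₀)/ln(z₁/z₀) = 14.2 × 7.2032/4.1160 = 24.8509 m/s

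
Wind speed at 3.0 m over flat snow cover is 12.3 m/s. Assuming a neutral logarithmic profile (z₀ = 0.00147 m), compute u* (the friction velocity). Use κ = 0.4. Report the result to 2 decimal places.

u* ≈ 0.65 m/s

Log law: V(z) = (u*/κ) · ln(z/z₀) ⇒ u* = κ · V / ln(z/z₀)
u* = 0.4 × 12.3 / ln(3.0/0.00147) = 0.4 × 12.3 / 7.6211
   = 4.9200 / 7.6211 = 0.6456 m/s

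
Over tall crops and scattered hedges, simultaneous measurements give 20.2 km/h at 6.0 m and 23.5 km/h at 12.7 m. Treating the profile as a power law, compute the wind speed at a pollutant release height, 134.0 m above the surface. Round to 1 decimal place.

37.8 km/h

First find α: α = ln(V₂/V₁)/ln(z₂/z₁) = ln(23.5/20.2)/ln(12.7/6.0) = 0.15132/0.74984 = 0.2018
Extrapolate from 12.7 m to 134.0 m: V₃ = 23.5 × (134.0/12.7)^0.2018 = 23.5 × 1.6088 = 37.8068 km/h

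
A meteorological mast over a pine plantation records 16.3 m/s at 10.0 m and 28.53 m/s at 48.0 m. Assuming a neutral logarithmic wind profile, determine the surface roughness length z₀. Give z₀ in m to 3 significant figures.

z₀ ≈ 1.24 m

Log law: V(z) ∝ ln(z/z₀). With r = V₁/V₂ = 16.3/28.53 = 0.57133,
r · ln(z₂/z₀) = ln(z₁/z₀) ⇒ ln z₀ = (ln z₁ − r·ln z₂)/(1 − r)
ln z₀ = (2.30259 − 0.57133×3.87120) / 0.42867 = 0.2120
z₀ = exp(0.2120) = 1.236 m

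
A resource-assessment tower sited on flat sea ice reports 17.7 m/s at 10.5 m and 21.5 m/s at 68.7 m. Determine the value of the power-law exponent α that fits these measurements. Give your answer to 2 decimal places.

α ≈ 0.10

Power law: V₂/V₁ = (z₂/z₁)^α ⇒ α = ln(V₂/V₁) / ln(z₂/z₁)
α = ln(21.5/17.7) / ln(68.7/10.5) = ln(1.2147) / ln(6.5429)
  = 0.19449 / 1.87837 = 0.10354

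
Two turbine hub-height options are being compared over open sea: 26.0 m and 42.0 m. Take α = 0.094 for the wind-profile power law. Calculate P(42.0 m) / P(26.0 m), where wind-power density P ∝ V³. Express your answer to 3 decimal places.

1.145

Speed ratio: V_B/V_A = (z_B/z_A)^α = (42.0/26.0)^0.094 = (1.6154)^0.094 = 1.04611
Power-density ratio: P_B/P_A = (V_B/V_A)³ = (1.04611)³ = 1.14481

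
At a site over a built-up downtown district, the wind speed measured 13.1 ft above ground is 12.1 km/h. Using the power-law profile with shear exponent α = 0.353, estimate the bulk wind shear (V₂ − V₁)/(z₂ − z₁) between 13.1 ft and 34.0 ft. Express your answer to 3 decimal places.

0.232 km/h/ft

Power law: V₂ = V₁ · (z₂/z₁)^α = 12.1 × (2.5954)^0.353 = 16.9434 km/h
ΔV/Δz = (16.9434 − 12.1)/(34.0 − 13.1) = 4.8434/20.9000 = 0.23174 km/h/ft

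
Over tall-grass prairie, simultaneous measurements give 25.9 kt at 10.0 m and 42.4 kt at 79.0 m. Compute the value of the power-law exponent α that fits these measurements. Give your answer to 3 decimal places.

α ≈ 0.238

Power law: V₂/V₁ = (z₂/z₁)^α ⇒ α = ln(V₂/V₁) / ln(z₂/z₁)
α = ln(42.4/25.9) / ln(79.0/10.0) = ln(1.6371) / ln(7.9000)
  = 0.49291 / 2.06686 = 0.23848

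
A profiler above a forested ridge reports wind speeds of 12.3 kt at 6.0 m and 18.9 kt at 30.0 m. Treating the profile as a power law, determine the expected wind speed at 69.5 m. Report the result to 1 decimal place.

First find α: α = ln(V₂/V₁)/ln(z₂/z₁) = ln(18.9/12.3)/ln(30.0/6.0) = 0.42956/1.60944 = 0.2669
Extrapolate from 30.0 m to 69.5 m: V₃ = 18.9 × (69.5/30.0)^0.2669 = 18.9 × 1.2514 = 23.6507 kt

23.7 kt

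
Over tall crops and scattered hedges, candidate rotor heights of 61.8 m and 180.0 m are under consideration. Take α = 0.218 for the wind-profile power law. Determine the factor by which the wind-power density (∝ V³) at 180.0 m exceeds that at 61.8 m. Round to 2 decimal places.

2.01

Speed ratio: V_B/V_A = (z_B/z_A)^α = (180.0/61.8)^0.218 = (2.9126)^0.218 = 1.26245
Power-density ratio: P_B/P_A = (V_B/V_A)³ = (1.26245)³ = 2.01206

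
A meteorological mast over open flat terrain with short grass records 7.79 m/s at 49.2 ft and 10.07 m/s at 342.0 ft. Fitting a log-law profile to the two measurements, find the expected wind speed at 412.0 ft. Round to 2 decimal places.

Log law: V ∝ ln(z/z₀). From the pair, with r = V₁/V₂ = 0.77358,
ln z₀ = (ln z₁ − r·ln z₂)/(1 − r) = (3.8959 − 0.77358×5.8348)/0.22642 = -2.7287 → z₀ = 0.06530 ft
V₃ = V₁ · ln(z₃/z₀)/ln(z₁/z₀) = 7.79 × 8.7498/6.6246 = 10.2890 m/s

10.29 m/s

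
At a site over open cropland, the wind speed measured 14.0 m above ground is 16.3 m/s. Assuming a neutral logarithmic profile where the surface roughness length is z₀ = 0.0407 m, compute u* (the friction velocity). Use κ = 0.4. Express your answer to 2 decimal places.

u* ≈ 1.12 m/s

Log law: V(z) = (u*/κ) · ln(z/z₀) ⇒ u* = κ · V / ln(z/z₀)
u* = 0.4 × 16.3 / ln(14.0/0.0407) = 0.4 × 16.3 / 5.8406
   = 6.5200 / 5.8406 = 1.1163 m/s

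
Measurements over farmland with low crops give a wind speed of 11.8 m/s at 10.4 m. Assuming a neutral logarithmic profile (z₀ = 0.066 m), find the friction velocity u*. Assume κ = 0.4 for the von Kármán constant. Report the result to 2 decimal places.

Log law: V(z) = (u*/κ) · ln(z/z₀) ⇒ u* = κ · V / ln(z/z₀)
u* = 0.4 × 11.8 / ln(10.4/0.066) = 0.4 × 11.8 / 5.0599
   = 4.7200 / 5.0599 = 0.9328 m/s

u* ≈ 0.93 m/s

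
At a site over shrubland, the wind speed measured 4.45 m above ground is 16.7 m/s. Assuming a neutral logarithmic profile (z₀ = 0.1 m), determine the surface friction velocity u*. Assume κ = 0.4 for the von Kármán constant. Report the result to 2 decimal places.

u* ≈ 1.76 m/s

Log law: V(z) = (u*/κ) · ln(z/z₀) ⇒ u* = κ · V / ln(z/z₀)
u* = 0.4 × 16.7 / ln(4.45/0.1) = 0.4 × 16.7 / 3.7955
   = 6.6800 / 3.7955 = 1.7600 m/s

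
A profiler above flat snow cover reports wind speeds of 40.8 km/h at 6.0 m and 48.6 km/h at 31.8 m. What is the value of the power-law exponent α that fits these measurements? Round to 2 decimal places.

Power law: V₂/V₁ = (z₂/z₁)^α ⇒ α = ln(V₂/V₁) / ln(z₂/z₁)
α = ln(48.6/40.8) / ln(31.8/6.0) = ln(1.1912) / ln(5.3000)
  = 0.17494 / 1.66771 = 0.10490

α ≈ 0.10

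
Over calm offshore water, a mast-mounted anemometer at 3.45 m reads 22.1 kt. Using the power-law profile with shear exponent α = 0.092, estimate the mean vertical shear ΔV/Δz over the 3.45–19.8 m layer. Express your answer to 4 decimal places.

Power law: V₂ = V₁ · (z₂/z₁)^α = 22.1 × (5.7391)^0.092 = 25.9541 kt
ΔV/Δz = (25.9541 − 22.1)/(19.8 − 3.45) = 3.8541/16.3500 = 0.23573 kt/m

0.2357 kt/m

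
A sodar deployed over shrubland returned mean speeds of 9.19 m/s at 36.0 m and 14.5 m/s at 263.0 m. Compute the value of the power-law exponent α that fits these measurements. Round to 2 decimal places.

Power law: V₂/V₁ = (z₂/z₁)^α ⇒ α = ln(V₂/V₁) / ln(z₂/z₁)
α = ln(14.5/9.19) / ln(263.0/36.0) = ln(1.5778) / ln(7.3056)
  = 0.45603 / 1.98864 = 0.22932

α ≈ 0.23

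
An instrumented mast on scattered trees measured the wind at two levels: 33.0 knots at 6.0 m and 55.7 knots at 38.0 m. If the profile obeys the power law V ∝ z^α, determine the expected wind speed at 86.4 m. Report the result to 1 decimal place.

70.3 knots

First find α: α = ln(V₂/V₁)/ln(z₂/z₁) = ln(55.7/33.0)/ln(38.0/6.0) = 0.52347/1.84583 = 0.2836
Extrapolate from 38.0 m to 86.4 m: V₃ = 55.7 × (86.4/38.0)^0.2836 = 55.7 × 1.2623 = 70.3110 knots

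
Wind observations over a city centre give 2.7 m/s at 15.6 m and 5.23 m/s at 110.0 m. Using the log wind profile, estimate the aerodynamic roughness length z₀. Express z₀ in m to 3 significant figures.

Log law: V(z) ∝ ln(z/z₀). With r = V₁/V₂ = 2.7/5.23 = 0.51625,
r · ln(z₂/z₀) = ln(z₁/z₀) ⇒ ln z₀ = (ln z₁ − r·ln z₂)/(1 − r)
ln z₀ = (2.74727 − 0.51625×4.70048) / 0.48375 = 0.6628
z₀ = exp(0.6628) = 1.940 m

z₀ ≈ 1.94 m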